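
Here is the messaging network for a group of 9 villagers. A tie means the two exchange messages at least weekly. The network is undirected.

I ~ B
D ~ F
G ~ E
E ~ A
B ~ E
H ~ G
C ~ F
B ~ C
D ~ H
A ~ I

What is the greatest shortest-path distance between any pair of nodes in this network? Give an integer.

Eccentricity of each node (its greatest distance to any other): A:4, B:3, C:3, D:4, E:3, F:4, G:3, H:4, I:4.
The maximum eccentricity is 4, realized for instance by the pair A–D via A – E – G – H – D. So the diameter is 4.

4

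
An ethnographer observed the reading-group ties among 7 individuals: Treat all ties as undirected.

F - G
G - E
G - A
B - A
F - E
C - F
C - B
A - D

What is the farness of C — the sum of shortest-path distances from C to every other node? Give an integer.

11

Distances from C: A:2, B:1, D:3, E:2, F:1, G:2.
Sum = 2 + 1 + 3 + 2 + 1 + 2 = 11.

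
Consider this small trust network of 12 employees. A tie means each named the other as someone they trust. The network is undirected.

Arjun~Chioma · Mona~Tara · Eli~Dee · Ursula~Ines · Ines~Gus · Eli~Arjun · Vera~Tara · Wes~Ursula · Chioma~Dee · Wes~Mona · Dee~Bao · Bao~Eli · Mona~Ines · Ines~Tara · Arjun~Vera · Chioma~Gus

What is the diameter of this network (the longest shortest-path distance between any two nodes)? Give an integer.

Eccentricity of each node (its greatest distance to any other): Arjun:4, Bao:6, Chioma:4, Dee:5, Eli:5, Gus:3, Ines:4, Mona:5, Tara:4, Ursula:5, Vera:3, Wes:6.
The maximum eccentricity is 6, realized for instance by the pair Bao–Wes via Bao – Dee – Chioma – Gus – Ines – Mona – Wes. So the diameter is 6.

6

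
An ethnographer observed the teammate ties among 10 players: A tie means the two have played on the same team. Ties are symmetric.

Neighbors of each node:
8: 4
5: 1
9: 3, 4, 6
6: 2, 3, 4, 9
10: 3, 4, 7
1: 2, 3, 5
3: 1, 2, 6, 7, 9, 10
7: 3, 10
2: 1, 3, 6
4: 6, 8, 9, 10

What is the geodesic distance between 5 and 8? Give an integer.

5

One shortest route is 5 – 1 – 3 – 9 – 4 – 8, which uses 5 edges, and at distance 4 from 5 we only reach {4}, which does not include 8. So d(5,8) = 5.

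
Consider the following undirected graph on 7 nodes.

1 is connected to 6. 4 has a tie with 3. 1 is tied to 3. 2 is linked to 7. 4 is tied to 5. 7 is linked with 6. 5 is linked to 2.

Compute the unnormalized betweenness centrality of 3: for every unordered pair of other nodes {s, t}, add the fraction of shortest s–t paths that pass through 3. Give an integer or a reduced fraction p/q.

Pairs whose geodesics pass through 3 — 5–1: 1; 4–1: 1; 4–6: 1.
All other pairs contribute 0.
Summing the contributions gives betweenness(3) = 3.

3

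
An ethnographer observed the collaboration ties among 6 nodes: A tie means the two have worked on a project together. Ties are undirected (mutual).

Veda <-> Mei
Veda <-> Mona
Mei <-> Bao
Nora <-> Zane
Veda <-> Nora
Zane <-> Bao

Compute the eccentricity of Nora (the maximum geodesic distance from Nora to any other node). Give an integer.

2

Distances from Nora: Bao:2, Mei:2, Mona:2, Veda:1, Zane:1.
The largest is 2 (to Mona, Mei, and Bao), so the eccentricity of Nora is 2.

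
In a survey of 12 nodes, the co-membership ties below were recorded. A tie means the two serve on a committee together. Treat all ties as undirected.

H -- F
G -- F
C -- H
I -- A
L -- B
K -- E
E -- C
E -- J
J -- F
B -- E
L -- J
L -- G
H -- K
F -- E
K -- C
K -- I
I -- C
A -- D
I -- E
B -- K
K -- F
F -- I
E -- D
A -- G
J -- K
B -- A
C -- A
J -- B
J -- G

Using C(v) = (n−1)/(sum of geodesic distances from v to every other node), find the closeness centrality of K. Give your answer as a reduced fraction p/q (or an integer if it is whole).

Distances from K: A:2, B:1, C:1, D:2, E:1, F:1, G:2, H:1, I:1, J:1, L:2. Sum = 15.
n = 12, so closeness = 11/15.

11/15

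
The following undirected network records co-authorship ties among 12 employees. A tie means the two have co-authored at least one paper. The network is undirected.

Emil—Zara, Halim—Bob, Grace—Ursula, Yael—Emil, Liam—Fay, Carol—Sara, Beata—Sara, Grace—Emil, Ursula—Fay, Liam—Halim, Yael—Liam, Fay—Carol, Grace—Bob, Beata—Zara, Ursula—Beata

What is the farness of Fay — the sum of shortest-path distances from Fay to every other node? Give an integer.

Distances from Fay: Beata:2, Bob:3, Carol:1, Emil:3, Grace:2, Halim:2, Liam:1, Sara:2, Ursula:1, Yael:2, Zara:3.
Sum = 2 + 3 + 1 + 3 + 2 + 2 + 1 + 2 + 1 + 2 + 3 = 22.

22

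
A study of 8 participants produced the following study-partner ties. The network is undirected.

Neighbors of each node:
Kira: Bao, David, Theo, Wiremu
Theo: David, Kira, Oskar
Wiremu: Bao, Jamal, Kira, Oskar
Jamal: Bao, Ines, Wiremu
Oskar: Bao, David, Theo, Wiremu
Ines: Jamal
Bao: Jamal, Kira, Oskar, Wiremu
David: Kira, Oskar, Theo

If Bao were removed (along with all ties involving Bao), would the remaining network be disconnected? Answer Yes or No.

No

Even without Bao, every remaining node can still reach every other (the residual graph is connected), so Bao is not a cut vertex.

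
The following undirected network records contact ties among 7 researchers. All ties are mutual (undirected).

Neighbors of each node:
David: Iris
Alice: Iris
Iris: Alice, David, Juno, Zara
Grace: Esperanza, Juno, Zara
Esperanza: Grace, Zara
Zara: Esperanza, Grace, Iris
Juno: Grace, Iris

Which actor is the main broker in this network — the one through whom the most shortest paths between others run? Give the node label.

Iris

Unnormalized betweenness of each node: Alice:0, David:0, Esperanza:0, Grace:3/2, Iris:19/2, Juno:3/2, Zara:9/2.
Iris has the largest value, 19/2, making it the main broker — the node through which the most shortest paths run.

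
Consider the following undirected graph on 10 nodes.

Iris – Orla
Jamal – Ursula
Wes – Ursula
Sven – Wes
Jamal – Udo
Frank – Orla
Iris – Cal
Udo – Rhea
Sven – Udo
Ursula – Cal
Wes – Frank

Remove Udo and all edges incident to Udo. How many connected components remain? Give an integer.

Without Udo, the remaining ties split the others into: {Cal, Frank, Iris, Jamal, Orla, Sven, Ursula, Wes}; {Rhea}.
That's 2 separate components.

2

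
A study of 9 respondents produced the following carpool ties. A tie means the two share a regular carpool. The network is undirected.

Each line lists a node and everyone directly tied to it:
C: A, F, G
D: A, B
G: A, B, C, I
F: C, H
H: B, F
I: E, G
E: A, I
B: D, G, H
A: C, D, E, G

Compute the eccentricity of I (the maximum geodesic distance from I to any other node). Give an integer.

3

Distances from I: A:2, B:2, C:2, D:3, E:1, F:3, G:1, H:3.
The largest is 3 (to D, H, and F), so the eccentricity of I is 3.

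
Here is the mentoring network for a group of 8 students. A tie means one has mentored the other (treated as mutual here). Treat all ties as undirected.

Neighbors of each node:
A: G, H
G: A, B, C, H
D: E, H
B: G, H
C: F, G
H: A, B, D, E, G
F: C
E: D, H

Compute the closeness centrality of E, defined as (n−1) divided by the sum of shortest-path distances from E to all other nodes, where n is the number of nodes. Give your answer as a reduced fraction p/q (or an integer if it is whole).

7/15

Distances from E: A:2, B:2, C:3, D:1, F:4, G:2, H:1. Sum = 15.
n = 8, so closeness = 7/15.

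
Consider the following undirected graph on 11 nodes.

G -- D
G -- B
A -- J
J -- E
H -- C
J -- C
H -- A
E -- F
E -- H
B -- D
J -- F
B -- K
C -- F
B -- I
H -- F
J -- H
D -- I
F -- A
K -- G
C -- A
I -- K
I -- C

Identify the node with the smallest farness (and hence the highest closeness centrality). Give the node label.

Farness (sum of distances to all others) for each node — A:21, B:22, C:16, D:23, E:27, F:20, G:29, H:20, I:17, J:20, K:23.
The smallest farness is 16, for C, so C has the highest closeness.

C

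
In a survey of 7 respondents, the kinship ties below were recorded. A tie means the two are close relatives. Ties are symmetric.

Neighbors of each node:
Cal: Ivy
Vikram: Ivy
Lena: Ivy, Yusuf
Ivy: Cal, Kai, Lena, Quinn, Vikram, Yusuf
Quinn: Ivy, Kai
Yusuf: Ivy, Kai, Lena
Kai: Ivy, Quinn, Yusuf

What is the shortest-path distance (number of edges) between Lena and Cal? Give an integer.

One shortest route is Lena – Ivy – Cal, which uses 2 edges, and Lena and Cal are not directly tied, so nothing shorter exists. So d(Lena,Cal) = 2.

2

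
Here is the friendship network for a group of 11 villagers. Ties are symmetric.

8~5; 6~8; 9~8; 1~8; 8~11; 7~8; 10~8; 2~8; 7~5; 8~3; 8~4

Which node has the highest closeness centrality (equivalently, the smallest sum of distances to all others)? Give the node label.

8

Farness (sum of distances to all others) for each node — 1:19, 2:19, 3:19, 4:19, 5:18, 6:19, 7:18, 8:10, 9:19, 10:19, 11:19.
The smallest farness is 10, for 8, so 8 has the highest closeness.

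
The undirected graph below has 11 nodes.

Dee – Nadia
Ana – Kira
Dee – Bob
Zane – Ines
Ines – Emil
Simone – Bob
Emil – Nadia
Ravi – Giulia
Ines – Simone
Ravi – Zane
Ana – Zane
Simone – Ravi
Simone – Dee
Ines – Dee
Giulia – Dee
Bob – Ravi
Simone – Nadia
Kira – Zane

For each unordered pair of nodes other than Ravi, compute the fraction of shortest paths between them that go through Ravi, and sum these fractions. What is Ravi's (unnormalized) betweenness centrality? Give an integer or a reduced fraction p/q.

37/4

Pairs whose geodesics pass through Ravi — Nadia–Ana: 1/4; Nadia–Kira: 1/4; Nadia–Zane: 1/4; Ana–Simone: 1/2; Ana–Bob: 1; Ana–Giulia: 1; Simone–Kira: 1/2; Simone–Giulia: 1/2; Simone–Zane: 1/2; Kira–Bob: 1; Kira–Giulia: 1; Bob–Giulia: 1/2; Bob–Zane: 1; Giulia–Zane: 1.
All other pairs contribute 0.
Summing the contributions gives betweenness(Ravi) = 37/4.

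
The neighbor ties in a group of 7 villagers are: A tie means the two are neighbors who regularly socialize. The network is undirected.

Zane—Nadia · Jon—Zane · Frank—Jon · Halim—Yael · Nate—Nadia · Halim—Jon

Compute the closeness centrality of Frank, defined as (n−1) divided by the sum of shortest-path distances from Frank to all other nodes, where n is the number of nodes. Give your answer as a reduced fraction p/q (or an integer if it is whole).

2/5

Distances from Frank: Halim:2, Jon:1, Nadia:3, Nate:4, Yael:3, Zane:2. Sum = 15.
n = 7, so closeness = 6/15 = 2/5.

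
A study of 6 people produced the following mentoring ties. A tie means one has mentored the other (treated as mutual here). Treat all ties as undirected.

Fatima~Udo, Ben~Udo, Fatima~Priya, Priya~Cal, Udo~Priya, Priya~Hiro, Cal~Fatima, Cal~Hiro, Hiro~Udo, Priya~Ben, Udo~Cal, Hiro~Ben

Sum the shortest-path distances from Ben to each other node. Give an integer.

Distances from Ben: Cal:2, Fatima:2, Hiro:1, Priya:1, Udo:1.
Sum = 2 + 2 + 1 + 1 + 1 = 7.

7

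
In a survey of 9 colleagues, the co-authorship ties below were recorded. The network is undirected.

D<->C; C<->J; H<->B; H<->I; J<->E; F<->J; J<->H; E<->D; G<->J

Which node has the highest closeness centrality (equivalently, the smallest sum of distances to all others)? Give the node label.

Farness (sum of distances to all others) for each node — B:21, C:16, D:21, E:16, F:18, G:18, H:14, I:21, J:11.
The smallest farness is 11, for J, so J has the highest closeness.

J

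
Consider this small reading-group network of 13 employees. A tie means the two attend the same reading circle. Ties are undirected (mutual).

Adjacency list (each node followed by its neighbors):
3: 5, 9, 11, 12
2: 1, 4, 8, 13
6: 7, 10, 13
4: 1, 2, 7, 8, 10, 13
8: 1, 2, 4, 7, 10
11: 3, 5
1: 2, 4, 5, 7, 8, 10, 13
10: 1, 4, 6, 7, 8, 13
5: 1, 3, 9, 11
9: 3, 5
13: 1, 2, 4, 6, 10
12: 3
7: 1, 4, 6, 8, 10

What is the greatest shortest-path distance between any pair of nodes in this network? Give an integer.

5

Eccentricity of each node (its greatest distance to any other): 1:3, 2:4, 3:4, 4:4, 5:3, 6:5, 7:4, 8:4, 9:4, 10:4, 11:4, 12:5, 13:4.
The maximum eccentricity is 5, realized for instance by the pair 12–6 via 12 – 3 – 5 – 1 – 13 – 6. So the diameter is 5.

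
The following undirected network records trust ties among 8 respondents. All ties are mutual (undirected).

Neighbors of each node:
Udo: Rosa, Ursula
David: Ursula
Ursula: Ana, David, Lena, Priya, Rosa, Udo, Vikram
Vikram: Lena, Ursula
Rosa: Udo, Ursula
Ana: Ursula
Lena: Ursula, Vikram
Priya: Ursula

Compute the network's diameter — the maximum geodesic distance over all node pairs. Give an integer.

2

Eccentricity of each node (its greatest distance to any other): Ana:2, David:2, Lena:2, Priya:2, Rosa:2, Udo:2, Ursula:1, Vikram:2.
The maximum eccentricity is 2, realized for instance by the pair Lena–Udo via Lena – Ursula – Udo. So the diameter is 2.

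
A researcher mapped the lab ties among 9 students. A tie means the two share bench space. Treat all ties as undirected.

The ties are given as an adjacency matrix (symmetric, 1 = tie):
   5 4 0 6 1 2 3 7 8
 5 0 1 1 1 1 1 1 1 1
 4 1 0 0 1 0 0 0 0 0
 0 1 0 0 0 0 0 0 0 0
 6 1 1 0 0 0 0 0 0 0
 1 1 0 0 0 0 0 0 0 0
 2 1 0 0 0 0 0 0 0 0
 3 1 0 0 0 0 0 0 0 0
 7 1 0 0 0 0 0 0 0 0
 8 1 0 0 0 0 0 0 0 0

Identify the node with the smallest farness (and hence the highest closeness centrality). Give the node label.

5

Farness (sum of distances to all others) for each node — 0:15, 1:15, 2:15, 3:15, 4:14, 5:8, 6:14, 7:15, 8:15.
The smallest farness is 8, for 5, so 5 has the highest closeness.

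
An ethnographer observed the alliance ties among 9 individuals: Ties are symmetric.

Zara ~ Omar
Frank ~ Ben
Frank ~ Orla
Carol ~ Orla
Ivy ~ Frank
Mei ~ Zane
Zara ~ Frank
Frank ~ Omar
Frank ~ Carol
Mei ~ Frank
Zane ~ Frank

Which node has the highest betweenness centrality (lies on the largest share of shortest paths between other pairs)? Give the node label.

Frank

Unnormalized betweenness of each node: Ben:0, Carol:0, Frank:25, Ivy:0, Mei:0, Omar:0, Orla:0, Zane:0, Zara:0.
Frank has the largest value, 25, making it the main broker — the node through which the most shortest paths run.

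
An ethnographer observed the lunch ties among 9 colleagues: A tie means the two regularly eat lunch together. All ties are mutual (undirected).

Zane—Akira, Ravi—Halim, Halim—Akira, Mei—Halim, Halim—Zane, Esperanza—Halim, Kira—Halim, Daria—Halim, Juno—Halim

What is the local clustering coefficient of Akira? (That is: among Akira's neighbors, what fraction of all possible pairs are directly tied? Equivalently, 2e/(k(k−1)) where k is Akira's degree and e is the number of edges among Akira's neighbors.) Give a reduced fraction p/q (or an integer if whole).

Akira's neighbors: Halim and Zane (k = 2).
Possible neighbor pairs: C(2,2) = 1. Edges among them: Halim–Zane → e = 1.
Clustering(Akira) = 1/1.

1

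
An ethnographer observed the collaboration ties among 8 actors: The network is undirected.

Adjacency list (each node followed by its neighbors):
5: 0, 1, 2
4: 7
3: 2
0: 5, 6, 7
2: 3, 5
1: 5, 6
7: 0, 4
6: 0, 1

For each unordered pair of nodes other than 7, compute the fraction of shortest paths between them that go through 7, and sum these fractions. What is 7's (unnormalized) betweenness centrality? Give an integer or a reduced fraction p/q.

Pairs whose geodesics pass through 7 — 3–4: 1; 5–4: 1; 1–4: 2/2; 2–4: 1; 6–4: 1; 4–0: 1.
All other pairs contribute 0.
Summing the contributions gives betweenness(7) = 6.

6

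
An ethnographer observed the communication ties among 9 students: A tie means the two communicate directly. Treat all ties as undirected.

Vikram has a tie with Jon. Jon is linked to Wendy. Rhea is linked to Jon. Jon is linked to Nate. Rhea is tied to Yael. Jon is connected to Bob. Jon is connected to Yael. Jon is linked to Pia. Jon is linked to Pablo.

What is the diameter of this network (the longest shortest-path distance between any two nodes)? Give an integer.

Eccentricity of each node (its greatest distance to any other): Bob:2, Jon:1, Nate:2, Pablo:2, Pia:2, Rhea:2, Vikram:2, Wendy:2, Yael:2.
The maximum eccentricity is 2, realized for instance by the pair Wendy–Bob via Wendy – Jon – Bob. So the diameter is 2.

2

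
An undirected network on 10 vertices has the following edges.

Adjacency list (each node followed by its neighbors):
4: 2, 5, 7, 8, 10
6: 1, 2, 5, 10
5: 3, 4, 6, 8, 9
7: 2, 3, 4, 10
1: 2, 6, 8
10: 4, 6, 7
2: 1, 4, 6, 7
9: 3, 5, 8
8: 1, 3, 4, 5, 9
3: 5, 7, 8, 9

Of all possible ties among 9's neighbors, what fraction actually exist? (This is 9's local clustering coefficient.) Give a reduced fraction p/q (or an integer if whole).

1

9's neighbors: 3, 5, and 8 (k = 3).
Possible neighbor pairs: C(3,2) = 3. Edges among them: 3–5, 3–8, 5–8 → e = 3.
Clustering(9) = 3/3 = 1.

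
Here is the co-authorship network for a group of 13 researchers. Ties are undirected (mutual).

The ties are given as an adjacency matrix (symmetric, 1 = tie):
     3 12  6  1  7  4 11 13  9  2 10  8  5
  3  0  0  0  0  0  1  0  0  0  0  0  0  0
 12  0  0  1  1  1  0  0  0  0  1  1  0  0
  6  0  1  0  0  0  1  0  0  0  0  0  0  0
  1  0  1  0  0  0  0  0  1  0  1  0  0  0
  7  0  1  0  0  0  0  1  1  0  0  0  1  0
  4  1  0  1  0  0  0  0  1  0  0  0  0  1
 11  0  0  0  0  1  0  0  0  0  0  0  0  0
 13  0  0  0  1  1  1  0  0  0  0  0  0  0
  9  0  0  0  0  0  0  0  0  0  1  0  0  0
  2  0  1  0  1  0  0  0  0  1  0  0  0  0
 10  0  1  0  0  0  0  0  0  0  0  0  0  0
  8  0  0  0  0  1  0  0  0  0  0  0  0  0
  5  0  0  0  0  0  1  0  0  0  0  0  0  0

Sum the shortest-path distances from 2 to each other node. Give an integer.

Distances from 2: 1:1, 3:4, 4:3, 5:4, 6:2, 7:2, 8:3, 9:1, 10:2, 11:3, 12:1, 13:2.
Sum = 1 + 4 + 3 + 4 + 2 + 2 + 3 + 1 + 2 + 3 + 1 + 2 = 28.

28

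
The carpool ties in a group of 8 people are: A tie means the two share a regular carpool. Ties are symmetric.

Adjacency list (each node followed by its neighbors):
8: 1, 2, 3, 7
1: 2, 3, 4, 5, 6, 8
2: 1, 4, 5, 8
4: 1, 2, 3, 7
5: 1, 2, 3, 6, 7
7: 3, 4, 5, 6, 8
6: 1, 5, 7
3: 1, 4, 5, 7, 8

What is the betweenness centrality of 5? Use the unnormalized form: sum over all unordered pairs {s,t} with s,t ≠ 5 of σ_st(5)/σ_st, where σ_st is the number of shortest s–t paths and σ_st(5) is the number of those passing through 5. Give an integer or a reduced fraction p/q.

97/60

Pairs whose geodesics pass through 5 — 7–2: 1/3; 7–1: 1/5; 3–6: 1/3; 3–2: 1/4; 6–2: 1/2.
All other pairs contribute 0.
Summing the contributions gives betweenness(5) = 97/60.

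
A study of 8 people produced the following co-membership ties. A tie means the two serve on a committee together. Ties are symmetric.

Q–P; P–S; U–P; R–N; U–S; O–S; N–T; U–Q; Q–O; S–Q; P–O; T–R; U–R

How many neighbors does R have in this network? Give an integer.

R is directly tied to N, T, and U. That is 3 neighbors, so the degree of R is 3.

3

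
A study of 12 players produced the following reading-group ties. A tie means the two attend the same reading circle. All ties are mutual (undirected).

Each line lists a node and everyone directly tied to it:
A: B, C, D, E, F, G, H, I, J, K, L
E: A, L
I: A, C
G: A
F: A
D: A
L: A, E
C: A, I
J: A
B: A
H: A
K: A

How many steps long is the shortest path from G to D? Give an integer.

2

One shortest route is G – A – D, which uses 2 edges, and G and D are not directly tied, so nothing shorter exists. So d(G,D) = 2.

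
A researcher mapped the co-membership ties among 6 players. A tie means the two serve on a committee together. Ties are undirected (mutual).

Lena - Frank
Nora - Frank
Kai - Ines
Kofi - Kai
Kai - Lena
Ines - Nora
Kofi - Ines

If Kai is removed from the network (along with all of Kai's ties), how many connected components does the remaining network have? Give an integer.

Kai's neighbors (Ines, Kofi, and Lena) remain reachable from one another through other ties, so the rest of the network stays in one piece.

1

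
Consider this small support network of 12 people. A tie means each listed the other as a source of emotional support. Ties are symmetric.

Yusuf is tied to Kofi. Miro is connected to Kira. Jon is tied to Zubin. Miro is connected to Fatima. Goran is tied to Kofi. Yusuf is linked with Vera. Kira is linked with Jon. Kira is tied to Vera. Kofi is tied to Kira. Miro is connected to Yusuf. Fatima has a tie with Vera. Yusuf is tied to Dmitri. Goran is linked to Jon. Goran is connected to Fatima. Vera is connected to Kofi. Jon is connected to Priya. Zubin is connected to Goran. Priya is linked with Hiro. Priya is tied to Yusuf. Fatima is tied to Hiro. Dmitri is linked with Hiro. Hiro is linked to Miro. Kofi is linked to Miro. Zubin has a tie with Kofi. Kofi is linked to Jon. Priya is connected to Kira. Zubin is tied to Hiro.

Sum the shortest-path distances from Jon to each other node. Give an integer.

Distances from Jon: Dmitri:3, Fatima:2, Goran:1, Hiro:2, Kira:1, Kofi:1, Miro:2, Priya:1, Vera:2, Yusuf:2, Zubin:1.
Sum = 3 + 2 + 1 + 2 + 1 + 1 + 2 + 1 + 2 + 2 + 1 = 18.

18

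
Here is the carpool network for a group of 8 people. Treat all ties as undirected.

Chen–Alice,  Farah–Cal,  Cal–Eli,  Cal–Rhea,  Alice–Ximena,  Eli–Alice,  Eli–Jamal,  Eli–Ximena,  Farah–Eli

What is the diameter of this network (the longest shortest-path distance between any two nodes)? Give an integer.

4

Eccentricity of each node (its greatest distance to any other): Alice:3, Cal:3, Chen:4, Eli:2, Farah:3, Jamal:3, Rhea:4, Ximena:3.
The maximum eccentricity is 4, realized for instance by the pair Rhea–Chen via Rhea – Cal – Eli – Alice – Chen. So the diameter is 4.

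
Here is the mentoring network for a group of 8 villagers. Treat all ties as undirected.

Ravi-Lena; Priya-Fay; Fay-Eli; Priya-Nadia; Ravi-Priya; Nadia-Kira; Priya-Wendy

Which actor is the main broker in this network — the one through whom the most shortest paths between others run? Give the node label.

Unnormalized betweenness of each node: Eli:0, Fay:6, Kira:0, Lena:0, Nadia:6, Priya:18, Ravi:6, Wendy:0.
Priya has the largest value, 18, making it the main broker — the node through which the most shortest paths run.

Priya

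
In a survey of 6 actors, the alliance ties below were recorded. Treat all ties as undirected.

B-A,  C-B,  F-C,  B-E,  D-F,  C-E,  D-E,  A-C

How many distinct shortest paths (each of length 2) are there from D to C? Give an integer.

2

The shortest distance is 2. The length-2 paths are: D–E–C; D–F–C.
That gives 2 distinct shortest paths.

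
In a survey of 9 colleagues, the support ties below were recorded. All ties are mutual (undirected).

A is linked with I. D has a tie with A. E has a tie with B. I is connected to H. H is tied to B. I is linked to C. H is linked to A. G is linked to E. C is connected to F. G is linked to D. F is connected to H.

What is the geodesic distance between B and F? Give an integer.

One shortest route is B – H – F, which uses 2 edges, and B and F are not directly tied, so nothing shorter exists. So d(B,F) = 2.

2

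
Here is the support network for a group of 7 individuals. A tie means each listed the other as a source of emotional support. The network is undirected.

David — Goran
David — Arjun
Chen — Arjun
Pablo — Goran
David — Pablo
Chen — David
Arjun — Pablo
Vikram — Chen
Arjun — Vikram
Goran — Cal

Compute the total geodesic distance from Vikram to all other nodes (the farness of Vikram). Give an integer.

13

Distances from Vikram: Arjun:1, Cal:4, Chen:1, David:2, Goran:3, Pablo:2.
Sum = 1 + 4 + 1 + 2 + 3 + 2 = 13.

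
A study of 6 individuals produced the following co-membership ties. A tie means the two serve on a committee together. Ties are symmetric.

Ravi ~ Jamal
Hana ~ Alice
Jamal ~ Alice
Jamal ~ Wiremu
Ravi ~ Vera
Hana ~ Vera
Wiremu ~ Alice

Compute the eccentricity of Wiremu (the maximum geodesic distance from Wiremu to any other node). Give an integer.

Distances from Wiremu: Alice:1, Hana:2, Jamal:1, Ravi:2, Vera:3.
The largest is 3 (to Vera), so the eccentricity of Wiremu is 3.

3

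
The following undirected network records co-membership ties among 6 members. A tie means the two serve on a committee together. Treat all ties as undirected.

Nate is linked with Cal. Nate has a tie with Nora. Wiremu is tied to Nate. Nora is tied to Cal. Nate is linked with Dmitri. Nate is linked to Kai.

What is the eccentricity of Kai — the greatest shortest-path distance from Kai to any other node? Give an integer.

2

Distances from Kai: Cal:2, Dmitri:2, Nate:1, Nora:2, Wiremu:2.
The largest is 2 (to Cal, Nora, Dmitri, and Wiremu), so the eccentricity of Kai is 2.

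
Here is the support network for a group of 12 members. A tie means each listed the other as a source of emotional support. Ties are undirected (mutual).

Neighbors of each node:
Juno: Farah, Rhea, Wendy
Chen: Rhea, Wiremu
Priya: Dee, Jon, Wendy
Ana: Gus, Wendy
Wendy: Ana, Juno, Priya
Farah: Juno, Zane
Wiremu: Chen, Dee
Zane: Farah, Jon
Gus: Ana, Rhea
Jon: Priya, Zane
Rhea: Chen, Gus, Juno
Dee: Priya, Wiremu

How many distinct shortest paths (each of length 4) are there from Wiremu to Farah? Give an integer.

1

The shortest distance is 4, and the only length-4 path is Wiremu–Chen–Rhea–Juno–Farah. So there is exactly 1 shortest path.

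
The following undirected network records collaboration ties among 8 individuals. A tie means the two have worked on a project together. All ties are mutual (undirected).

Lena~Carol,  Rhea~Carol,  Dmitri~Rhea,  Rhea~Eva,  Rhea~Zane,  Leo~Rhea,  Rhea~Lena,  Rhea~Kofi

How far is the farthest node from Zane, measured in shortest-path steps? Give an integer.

2

Distances from Zane: Carol:2, Dmitri:2, Eva:2, Kofi:2, Lena:2, Leo:2, Rhea:1.
The largest is 2 (to Leo, Carol, Lena, Kofi, Dmitri, and Eva), so the eccentricity of Zane is 2.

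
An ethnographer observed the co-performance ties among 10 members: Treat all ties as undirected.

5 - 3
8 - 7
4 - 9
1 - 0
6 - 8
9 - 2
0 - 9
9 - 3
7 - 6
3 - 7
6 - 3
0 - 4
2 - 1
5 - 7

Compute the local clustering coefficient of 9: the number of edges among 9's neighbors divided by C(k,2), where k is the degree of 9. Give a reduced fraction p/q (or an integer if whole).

1/6

9's neighbors: 0, 2, 3, and 4 (k = 4).
Possible neighbor pairs: C(4,2) = 6. Edges among them: 0–4 → e = 1.
Clustering(9) = 1/6.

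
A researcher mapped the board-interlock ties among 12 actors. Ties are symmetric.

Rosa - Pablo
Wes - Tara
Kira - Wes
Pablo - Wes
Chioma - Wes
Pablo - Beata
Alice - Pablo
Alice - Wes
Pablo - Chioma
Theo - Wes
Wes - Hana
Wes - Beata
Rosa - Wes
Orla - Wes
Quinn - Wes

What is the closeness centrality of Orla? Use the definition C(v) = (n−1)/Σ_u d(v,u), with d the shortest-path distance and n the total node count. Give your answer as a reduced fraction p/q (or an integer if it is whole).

11/21

Distances from Orla: Alice:2, Beata:2, Chioma:2, Hana:2, Kira:2, Pablo:2, Quinn:2, Rosa:2, Tara:2, Theo:2, Wes:1. Sum = 21.
n = 12, so closeness = 11/21.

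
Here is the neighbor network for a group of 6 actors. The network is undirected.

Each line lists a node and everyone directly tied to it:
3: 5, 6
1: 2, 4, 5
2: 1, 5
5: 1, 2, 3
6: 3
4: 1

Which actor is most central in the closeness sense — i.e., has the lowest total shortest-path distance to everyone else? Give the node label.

Farness (sum of distances to all others) for each node — 1:8, 2:9, 3:9, 4:12, 5:7, 6:13.
The smallest farness is 7, for 5, so 5 has the highest closeness.

5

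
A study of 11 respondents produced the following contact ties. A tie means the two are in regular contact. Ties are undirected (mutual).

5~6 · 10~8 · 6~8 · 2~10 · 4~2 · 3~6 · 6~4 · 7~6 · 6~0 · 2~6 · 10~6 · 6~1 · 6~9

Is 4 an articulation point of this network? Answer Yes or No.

Even without 4, every remaining node can still reach every other (the residual graph is connected), so 4 is not a cut vertex.

No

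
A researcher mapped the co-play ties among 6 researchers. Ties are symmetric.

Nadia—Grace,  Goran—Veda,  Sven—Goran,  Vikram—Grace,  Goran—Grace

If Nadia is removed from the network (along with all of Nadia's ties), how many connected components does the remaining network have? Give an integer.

1

Nadia's neighbors (Grace) remain reachable from one another through other ties, so the rest of the network stays in one piece.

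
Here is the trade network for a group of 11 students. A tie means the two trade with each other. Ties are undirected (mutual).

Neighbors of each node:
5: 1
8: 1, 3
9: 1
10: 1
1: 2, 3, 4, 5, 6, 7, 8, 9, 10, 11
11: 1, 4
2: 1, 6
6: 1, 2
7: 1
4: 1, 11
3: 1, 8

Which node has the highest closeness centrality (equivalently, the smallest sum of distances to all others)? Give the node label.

Farness (sum of distances to all others) for each node — 1:10, 2:18, 3:18, 4:18, 5:19, 6:18, 7:19, 8:18, 9:19, 10:19, 11:18.
The smallest farness is 10, for 1, so 1 has the highest closeness.

1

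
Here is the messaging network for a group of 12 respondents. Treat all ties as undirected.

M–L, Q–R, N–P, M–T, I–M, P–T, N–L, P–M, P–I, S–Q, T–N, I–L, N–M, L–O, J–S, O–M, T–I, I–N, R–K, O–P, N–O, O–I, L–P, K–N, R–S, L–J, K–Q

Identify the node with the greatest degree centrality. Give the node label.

Degrees — I:6, J:2, K:3, L:6, M:6, N:7, O:5, P:6, Q:3, R:3, S:3, T:4.
The maximum is 7, attained only by N.

N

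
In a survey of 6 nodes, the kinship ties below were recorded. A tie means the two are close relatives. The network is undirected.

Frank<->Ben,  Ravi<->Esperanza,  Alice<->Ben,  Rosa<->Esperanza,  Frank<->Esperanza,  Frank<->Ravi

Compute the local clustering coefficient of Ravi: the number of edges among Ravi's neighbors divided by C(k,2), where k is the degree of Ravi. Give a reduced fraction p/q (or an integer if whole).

1

Ravi's neighbors: Esperanza and Frank (k = 2).
Possible neighbor pairs: C(2,2) = 1. Edges among them: Esperanza–Frank → e = 1.
Clustering(Ravi) = 1/1.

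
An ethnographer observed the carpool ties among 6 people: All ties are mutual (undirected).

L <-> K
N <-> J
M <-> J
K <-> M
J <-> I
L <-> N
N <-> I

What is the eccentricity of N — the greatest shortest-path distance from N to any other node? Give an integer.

Distances from N: I:1, J:1, K:2, L:1, M:2.
The largest is 2 (to K and M), so the eccentricity of N is 2.

2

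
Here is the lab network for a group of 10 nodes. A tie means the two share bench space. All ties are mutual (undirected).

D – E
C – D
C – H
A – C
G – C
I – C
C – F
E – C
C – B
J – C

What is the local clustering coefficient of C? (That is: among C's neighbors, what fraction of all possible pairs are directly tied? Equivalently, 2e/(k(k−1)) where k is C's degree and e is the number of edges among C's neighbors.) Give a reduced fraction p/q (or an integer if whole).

1/36

C's neighbors: A, B, D, E, F, G, H, I, and J (k = 9).
Possible neighbor pairs: C(9,2) = 36. Edges among them: D–E → e = 1.
Clustering(C) = 1/36.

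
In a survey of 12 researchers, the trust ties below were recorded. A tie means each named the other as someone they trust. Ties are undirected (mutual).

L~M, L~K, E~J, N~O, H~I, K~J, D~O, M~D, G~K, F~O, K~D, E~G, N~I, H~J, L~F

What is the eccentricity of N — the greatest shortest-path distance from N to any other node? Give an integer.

4

Distances from N: D:2, E:4, F:2, G:4, H:2, I:1, J:3, K:3, L:3, M:3, O:1.
The largest is 4 (to G and E), so the eccentricity of N is 4.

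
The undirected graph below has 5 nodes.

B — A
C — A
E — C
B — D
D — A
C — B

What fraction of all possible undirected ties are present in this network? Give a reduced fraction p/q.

There are 6 edges and 5 nodes, so the maximum possible is C(5,2) = 10.
Density = 6/10 = 3/5.

3/5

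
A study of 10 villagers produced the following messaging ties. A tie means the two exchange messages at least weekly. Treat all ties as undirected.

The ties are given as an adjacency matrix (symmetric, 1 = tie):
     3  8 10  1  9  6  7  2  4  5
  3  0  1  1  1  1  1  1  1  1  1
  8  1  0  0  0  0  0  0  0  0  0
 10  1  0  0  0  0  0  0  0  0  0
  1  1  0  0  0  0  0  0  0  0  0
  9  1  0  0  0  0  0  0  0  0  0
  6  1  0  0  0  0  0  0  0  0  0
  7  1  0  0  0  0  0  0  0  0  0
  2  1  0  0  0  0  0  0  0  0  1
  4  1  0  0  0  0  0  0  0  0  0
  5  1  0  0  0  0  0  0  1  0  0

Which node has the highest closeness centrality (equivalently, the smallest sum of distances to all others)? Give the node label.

3

Farness (sum of distances to all others) for each node — 1:17, 2:16, 3:9, 4:17, 5:16, 6:17, 7:17, 8:17, 9:17, 10:17.
The smallest farness is 9, for 3, so 3 has the highest closeness.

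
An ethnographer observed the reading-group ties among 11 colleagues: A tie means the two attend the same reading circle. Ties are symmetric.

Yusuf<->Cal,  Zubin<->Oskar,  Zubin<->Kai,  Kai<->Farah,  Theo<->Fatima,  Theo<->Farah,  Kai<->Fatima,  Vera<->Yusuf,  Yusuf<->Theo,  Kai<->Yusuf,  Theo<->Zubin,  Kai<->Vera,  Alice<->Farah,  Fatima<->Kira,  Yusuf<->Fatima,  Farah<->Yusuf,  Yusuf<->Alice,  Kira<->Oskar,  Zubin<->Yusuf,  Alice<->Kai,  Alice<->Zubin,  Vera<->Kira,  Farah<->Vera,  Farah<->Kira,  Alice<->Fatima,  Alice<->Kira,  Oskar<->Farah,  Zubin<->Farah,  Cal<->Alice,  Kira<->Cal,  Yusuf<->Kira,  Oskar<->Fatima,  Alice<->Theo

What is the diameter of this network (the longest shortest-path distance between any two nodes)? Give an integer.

Eccentricity of each node (its greatest distance to any other): Alice:2, Cal:2, Farah:2, Fatima:2, Kai:2, Kira:2, Oskar:2, Theo:2, Vera:2, Yusuf:2, Zubin:2.
The maximum eccentricity is 2, realized for instance by the pair Theo–Cal via Theo – Alice – Cal. So the diameter is 2.

2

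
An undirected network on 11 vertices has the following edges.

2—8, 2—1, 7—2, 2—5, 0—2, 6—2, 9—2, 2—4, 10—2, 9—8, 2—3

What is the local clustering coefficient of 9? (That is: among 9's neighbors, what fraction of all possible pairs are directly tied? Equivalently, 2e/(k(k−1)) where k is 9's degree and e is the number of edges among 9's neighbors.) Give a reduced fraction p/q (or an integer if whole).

1

9's neighbors: 2 and 8 (k = 2).
Possible neighbor pairs: C(2,2) = 1. Edges among them: 2–8 → e = 1.
Clustering(9) = 1/1.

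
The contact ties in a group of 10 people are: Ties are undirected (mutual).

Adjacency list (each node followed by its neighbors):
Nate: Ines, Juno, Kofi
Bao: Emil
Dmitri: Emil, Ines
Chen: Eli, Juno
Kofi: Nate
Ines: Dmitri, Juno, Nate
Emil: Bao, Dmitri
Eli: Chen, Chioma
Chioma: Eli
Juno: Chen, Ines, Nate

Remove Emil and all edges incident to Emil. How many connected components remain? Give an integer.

Without Emil, the remaining ties split the others into: {Chen, Chioma, Dmitri, Eli, Ines, Juno, Kofi, Nate}; {Bao}.
That's 2 separate components.

2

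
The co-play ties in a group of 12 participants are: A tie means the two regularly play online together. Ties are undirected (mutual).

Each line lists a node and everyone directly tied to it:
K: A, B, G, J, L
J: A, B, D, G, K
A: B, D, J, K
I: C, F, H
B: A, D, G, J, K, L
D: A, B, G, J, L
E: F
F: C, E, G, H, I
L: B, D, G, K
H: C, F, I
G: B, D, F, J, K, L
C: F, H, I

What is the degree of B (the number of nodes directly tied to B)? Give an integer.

6

B is directly tied to A, D, G, J, K, and L. That is 6 neighbors, so the degree of B is 6.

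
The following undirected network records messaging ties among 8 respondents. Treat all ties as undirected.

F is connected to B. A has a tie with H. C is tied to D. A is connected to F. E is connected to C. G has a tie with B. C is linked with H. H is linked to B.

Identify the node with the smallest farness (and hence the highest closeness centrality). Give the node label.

Farness (sum of distances to all others) for each node — A:15, B:13, C:13, D:19, E:19, F:17, G:19, H:11.
The smallest farness is 11, for H, so H has the highest closeness.

H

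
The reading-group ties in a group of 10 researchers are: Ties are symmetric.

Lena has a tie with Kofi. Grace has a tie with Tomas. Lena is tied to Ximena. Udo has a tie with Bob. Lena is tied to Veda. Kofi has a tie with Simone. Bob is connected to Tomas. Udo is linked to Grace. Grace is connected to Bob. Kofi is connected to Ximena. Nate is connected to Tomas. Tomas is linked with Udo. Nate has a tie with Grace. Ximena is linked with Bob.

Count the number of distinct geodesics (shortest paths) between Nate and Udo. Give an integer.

The shortest distance is 2. The length-2 paths are: Nate–Grace–Udo; Nate–Tomas–Udo.
That gives 2 distinct shortest paths.

2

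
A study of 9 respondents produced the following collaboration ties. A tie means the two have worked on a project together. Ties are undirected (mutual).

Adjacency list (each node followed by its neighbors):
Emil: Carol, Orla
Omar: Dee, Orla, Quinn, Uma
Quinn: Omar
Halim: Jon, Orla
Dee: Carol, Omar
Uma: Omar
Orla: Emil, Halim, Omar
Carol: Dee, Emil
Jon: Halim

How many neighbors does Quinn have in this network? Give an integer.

1

Quinn is directly tied to Omar. That is 1 neighbor, so the degree of Quinn is 1.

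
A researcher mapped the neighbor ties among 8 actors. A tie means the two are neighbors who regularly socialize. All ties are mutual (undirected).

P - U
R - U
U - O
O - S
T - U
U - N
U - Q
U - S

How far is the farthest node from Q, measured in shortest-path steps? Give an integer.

Distances from Q: N:2, O:2, P:2, R:2, S:2, T:2, U:1.
The largest is 2 (to R, N, P, T, S, and O), so the eccentricity of Q is 2.

2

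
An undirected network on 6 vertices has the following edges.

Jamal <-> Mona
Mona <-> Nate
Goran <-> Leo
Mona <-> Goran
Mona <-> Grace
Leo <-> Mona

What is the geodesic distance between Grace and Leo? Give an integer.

2

One shortest route is Grace – Mona – Leo, which uses 2 edges, and Grace and Leo are not directly tied, so nothing shorter exists. So d(Grace,Leo) = 2.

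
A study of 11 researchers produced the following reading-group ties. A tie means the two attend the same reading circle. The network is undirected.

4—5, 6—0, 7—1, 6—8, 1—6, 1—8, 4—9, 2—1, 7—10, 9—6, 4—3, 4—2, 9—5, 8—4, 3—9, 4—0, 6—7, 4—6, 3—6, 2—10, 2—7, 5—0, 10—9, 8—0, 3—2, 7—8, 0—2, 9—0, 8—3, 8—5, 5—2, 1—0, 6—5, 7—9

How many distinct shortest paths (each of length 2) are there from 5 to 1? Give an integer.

4

The shortest distance is 2. The length-2 paths are: 5–6–1; 5–2–1; 5–0–1; 5–8–1.
That gives 4 distinct shortest paths.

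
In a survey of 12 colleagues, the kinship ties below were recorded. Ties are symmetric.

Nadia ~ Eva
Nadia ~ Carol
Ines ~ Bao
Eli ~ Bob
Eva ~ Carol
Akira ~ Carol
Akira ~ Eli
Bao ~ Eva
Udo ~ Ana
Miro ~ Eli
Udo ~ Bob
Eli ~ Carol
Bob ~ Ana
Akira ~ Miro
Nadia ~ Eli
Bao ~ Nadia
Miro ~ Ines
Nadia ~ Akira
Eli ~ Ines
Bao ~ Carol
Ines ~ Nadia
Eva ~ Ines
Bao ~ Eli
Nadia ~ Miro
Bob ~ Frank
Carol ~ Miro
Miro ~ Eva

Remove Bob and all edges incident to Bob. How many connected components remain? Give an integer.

3

Without Bob, the remaining ties split the others into: {Ana, Udo}; {Frank}; {Akira, Bao, Carol, Eli, Eva, Ines, Miro, Nadia}.
That's 3 separate components.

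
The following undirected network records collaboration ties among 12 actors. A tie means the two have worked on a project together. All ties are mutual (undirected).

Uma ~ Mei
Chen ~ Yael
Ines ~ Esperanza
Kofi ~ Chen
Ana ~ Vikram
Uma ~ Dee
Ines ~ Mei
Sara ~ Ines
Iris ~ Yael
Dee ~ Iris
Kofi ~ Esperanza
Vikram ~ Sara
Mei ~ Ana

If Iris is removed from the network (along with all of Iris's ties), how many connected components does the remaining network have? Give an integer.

1

Iris's neighbors (Dee and Yael) remain reachable from one another through other ties, so the rest of the network stays in one piece.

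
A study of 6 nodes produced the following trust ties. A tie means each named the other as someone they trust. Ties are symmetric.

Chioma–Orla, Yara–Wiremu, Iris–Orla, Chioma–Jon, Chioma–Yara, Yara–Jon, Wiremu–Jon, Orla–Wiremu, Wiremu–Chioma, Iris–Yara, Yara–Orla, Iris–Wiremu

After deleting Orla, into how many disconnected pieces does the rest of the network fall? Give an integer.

1

Orla's neighbors (Chioma, Iris, Wiremu, and Yara) remain reachable from one another through other ties, so the rest of the network stays in one piece.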